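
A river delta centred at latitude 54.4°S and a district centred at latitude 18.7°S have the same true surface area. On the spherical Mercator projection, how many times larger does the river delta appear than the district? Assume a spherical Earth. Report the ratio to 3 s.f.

Mercator is conformal with k = sec φ, so areal scale = k² = sec²φ.
At 54.4°: sec²(54.4°) = 1/0.5821² = 2.951.
At 18.7°: sec²(18.7°) = 1/0.9472² = 1.115.
Ratio = 2.951/1.115 = cos²(18.7°)/cos²(54.4°) ≈ 2.65.

2.65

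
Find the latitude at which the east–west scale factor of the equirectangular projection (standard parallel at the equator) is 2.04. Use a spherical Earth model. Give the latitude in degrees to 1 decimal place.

60.6°

Plate carrée: h = 1, k = sec φ along parallels.
sec φ = 2.04  ⇒  cos φ = 0.4902  ⇒  φ ≈ 60.6°.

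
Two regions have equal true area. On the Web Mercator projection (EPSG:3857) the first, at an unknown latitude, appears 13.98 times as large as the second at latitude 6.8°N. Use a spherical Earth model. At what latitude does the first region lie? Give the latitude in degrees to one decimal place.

74.6°

On Mercator, (apparent₁)/(apparent₂) = sec²φ₁ / sec²φ₂ when true areas are equal.
cos²φ₂ / cos²φ₁ = 13.98  ⇒  cos φ₁ = cos 6.8° / √13.98 = 0.9930/3.739 = 0.2656.
φ₁ = arccos(0.2656) ≈ 74.6°.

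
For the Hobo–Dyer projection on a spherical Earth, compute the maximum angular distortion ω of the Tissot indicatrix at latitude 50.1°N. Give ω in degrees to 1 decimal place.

Hobo–Dyer is a cylindrical equal-area projection with standard parallels at ±37.5°. Cylindrical equal-area (φ₀ = 37.5°): h = cos φ / cos 37.5° along meridians, k = cos 37.5° / cos φ along parallels; h·k = 1.
At 50.1°: h = 0.8085, k = 1.237; principal scales a = 1.237, b = 0.8085.
sin(ω/2) = (a − b)/(a + b) = 0.4283/2.045 = 0.2094, so ω = 2 arcsin(0.2094) ≈ 24.2°.

24.2°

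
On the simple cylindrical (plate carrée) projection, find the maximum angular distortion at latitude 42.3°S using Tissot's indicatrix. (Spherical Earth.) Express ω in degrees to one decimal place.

Plate carrée maps x = Rλ, y = Rφ. The meridian scale is h = 1 and the parallel scale is k = 1/cos φ = sec φ.
At 42.3°: h = 1.000, k = 1.352; principal scales a = 1.352, b = 1.000.
sin(ω/2) = (a − b)/(a + b) = 0.3520/2.352 = 0.1497, so ω = 2 arcsin(0.1497) ≈ 17.2°.

17.2°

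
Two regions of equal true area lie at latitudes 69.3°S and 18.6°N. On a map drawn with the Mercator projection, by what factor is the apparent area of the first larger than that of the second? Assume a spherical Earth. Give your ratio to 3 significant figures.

On Mercator, area is exaggerated by sec²φ = 1/cos²φ.
At 69.3°: sec²(69.3°) = 1/0.3535² = 8.004.
At 18.6°: sec²(18.6°) = 1/0.9478² = 1.113.
Ratio = 8.004/1.113 = cos²(18.6°)/cos²(69.3°) ≈ 7.19.

7.19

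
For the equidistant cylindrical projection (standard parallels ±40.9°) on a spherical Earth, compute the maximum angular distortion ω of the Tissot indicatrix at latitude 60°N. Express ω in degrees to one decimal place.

In the equirectangular projection with standard parallel φ₀ = 40.9° (x = Rλ cos φ₀, y = Rφ), meridians are true-scale (h = 1) and the parallel scale is k = cos φ₀ / cos φ.
At 60°: h = 1.000, k = 1.512; principal scales a = 1.512, b = 1.000.
sin(ω/2) = (a − b)/(a + b) = 0.5117/2.512 = 0.2037, so ω = 2 arcsin(0.2037) ≈ 23.5°.

23.5°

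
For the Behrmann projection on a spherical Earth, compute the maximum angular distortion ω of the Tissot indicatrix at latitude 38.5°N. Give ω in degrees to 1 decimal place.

The Behrmann projection is cylindrical equal-area with φ₀ = 30°. Cylindrical equal-area (φ₀ = 30°): h = cos φ / cos 30° along meridians, k = cos 30° / cos φ along parallels; h·k = 1.
At 38.5°: h = 0.9037, k = 1.107; principal scales a = 1.107, b = 0.9037.
sin(ω/2) = (a − b)/(a + b) = 0.2029/2.010 = 0.1009, so ω = 2 arcsin(0.1009) ≈ 11.6°.

11.6°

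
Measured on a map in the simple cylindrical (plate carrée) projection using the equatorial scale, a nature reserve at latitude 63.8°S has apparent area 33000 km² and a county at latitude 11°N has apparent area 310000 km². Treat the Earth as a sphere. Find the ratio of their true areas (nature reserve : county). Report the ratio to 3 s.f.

Plate carrée has h = 1 and k = sec φ, giving areal scale sec φ; true area = (apparent area) · cos φ.
True area of nature reserve: 33000 × cos(63.8°) = 33000 × 0.4415 = 14570 km².
True area of county: 310000 × cos(11°) = 310000 × 0.9816 = 304300 km².
Ratio = 14570 / 304300 ≈ 0.0479.

0.0479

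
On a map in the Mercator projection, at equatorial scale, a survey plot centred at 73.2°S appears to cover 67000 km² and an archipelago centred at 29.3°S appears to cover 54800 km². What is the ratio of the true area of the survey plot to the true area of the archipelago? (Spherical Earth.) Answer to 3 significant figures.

Since Mercator area scale is 1/cos²φ, the true area equals the apparent area multiplied by cos²φ.
True area of survey plot: 67000 × cos²(73.2°) = 67000 × 0.08354 = 5597 km².
True area of archipelago: 54800 × cos²(29.3°) = 54800 × 0.7605 = 41680 km².
Ratio = 5597 / 41680 ≈ 0.134.

0.134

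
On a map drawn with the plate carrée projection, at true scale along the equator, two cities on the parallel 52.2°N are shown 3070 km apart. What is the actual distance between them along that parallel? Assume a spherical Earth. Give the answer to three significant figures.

For the equirectangular projection with φ₀ = 0 (plate carrée), h = 1 along meridians and k = sec φ along parallels.
Along the parallel at 52.2°, map distances are exaggerated by k = sec 52.2° = 1.632.
True distance = 3070 / 1.632 = 3070 × cos 52.2° ≈ 1880 km.

1880 km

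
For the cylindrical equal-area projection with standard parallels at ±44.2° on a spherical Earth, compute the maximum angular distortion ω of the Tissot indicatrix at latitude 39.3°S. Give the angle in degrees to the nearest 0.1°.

Cylindrical equal-area (φ₀ = 44.2°): h = cos φ / cos 44.2° along meridians, k = cos 44.2° / cos φ along parallels; h·k = 1.
At 39.3°: h = 1.079, k = 0.9264; principal scales a = 1.079, b = 0.9264.
sin(ω/2) = (a − b)/(a + b) = 0.1530/2.006 = 0.07627, so ω = 2 arcsin(0.07627) ≈ 8.7°.

8.7°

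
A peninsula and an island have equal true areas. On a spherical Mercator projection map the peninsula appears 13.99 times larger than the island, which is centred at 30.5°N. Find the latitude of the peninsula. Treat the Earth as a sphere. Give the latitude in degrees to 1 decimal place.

On Mercator, (apparent₁)/(apparent₂) = sec²φ₁ / sec²φ₂ when true areas are equal.
cos²φ₂ / cos²φ₁ = 13.99  ⇒  cos φ₁ = cos 30.5° / √13.99 = 0.8616/3.740 = 0.2304.
φ₁ = arccos(0.2304) ≈ 76.7°.

76.7°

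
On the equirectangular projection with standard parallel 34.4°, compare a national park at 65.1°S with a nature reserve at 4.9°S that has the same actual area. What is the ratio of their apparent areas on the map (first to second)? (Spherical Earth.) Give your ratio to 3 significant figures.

With standard parallel φ₀ = 34.4°, the equirectangular projection gives x = Rλ cos φ₀, y = Rφ, so h = 1 and k = cos 34.4° / cos φ.
Areal scale at 65.1°: h·k = 1.000 × 1.960 = 1.960.
Areal scale at 4.9°: h·k = 1.000 × 0.8281 = 0.8281.
Ratio = 1.960/0.8281 ≈ 2.37.

2.37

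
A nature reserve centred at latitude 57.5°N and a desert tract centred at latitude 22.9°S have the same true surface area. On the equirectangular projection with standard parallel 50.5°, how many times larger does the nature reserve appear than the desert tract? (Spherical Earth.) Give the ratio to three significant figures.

1.71

In the equirectangular projection with standard parallel φ₀ = 50.5° (x = Rλ cos φ₀, y = Rφ), meridians are true-scale (h = 1) and the parallel scale is k = cos φ₀ / cos φ.
Areal scale at 57.5°: h·k = 1.000 × 1.184 = 1.184.
Areal scale at 22.9°: h·k = 1.000 × 0.6905 = 0.6905.
Ratio = 1.184/0.6905 ≈ 1.71.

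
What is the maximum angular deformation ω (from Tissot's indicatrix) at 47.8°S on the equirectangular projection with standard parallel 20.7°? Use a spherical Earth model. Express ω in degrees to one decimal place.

18.9°

With standard parallel φ₀ = 20.7°, the equirectangular projection gives x = Rλ cos φ₀, y = Rφ, so h = 1 and k = cos 20.7° / cos φ.
At 47.8°: h = 1.000, k = 1.393; principal scales a = 1.393, b = 1.000.
sin(ω/2) = (a − b)/(a + b) = 0.3926/2.393 = 0.1641, so ω = 2 arcsin(0.1641) ≈ 18.9°.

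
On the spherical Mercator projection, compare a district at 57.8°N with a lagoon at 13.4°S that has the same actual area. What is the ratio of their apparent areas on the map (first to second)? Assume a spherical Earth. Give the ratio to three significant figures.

Mercator areal scale is sec²φ.
At 57.8°: sec²(57.8°) = 1/0.5329² = 3.522.
At 13.4°: sec²(13.4°) = 1/0.9728² = 1.057.
Ratio = 3.522/1.057 = cos²(13.4°)/cos²(57.8°) ≈ 3.33.

3.33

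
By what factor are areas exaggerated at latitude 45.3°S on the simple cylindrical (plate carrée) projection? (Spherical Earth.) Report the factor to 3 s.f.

In the plate carrée (x = Rλ, y = Rφ), meridians are true-scale (h = 1) and parallels are stretched by k = sec φ.
Areal scale = h·k = 1 × sec φ; at 45.3°, h = 1.000, k = 1.422, so h·k = 1.422.

1.42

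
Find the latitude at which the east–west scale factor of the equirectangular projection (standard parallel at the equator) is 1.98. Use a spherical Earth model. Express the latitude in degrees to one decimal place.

59.7°

Plate carrée: h = 1, k = sec φ along parallels.
sec φ = 1.98  ⇒  cos φ = 0.5051  ⇒  φ ≈ 59.7°.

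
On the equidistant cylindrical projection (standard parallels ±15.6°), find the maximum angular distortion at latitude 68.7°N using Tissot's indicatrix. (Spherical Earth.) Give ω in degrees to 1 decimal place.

53.8°

In the equirectangular projection with standard parallel φ₀ = 15.6° (x = Rλ cos φ₀, y = Rφ), meridians are true-scale (h = 1) and the parallel scale is k = cos φ₀ / cos φ.
At 68.7°: h = 1.000, k = 2.652; principal scales a = 2.652, b = 1.000.
sin(ω/2) = (a − b)/(a + b) = 1.652/3.652 = 0.4523, so ω = 2 arcsin(0.4523) ≈ 53.8°.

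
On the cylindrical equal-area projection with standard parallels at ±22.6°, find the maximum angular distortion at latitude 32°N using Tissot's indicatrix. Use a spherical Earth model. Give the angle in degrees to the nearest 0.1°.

A cylindrical equal-area projection with standard parallel φ₀ has meridian scale h = cos φ / cos φ₀ and parallel scale k = cos φ₀ / cos φ (so areas are preserved, h·k = 1).
At 32°: h = 0.9186, k = 1.089; principal scales a = 1.089, b = 0.9186.
sin(ω/2) = (a − b)/(a + b) = 0.1700/2.007 = 0.08472, so ω = 2 arcsin(0.08472) ≈ 9.7°.

9.7°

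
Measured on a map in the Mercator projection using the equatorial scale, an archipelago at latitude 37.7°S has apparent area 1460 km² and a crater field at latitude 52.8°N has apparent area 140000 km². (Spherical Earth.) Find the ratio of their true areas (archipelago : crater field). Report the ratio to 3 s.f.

0.0179

Mercator's areal exaggeration is sec²φ; hence true area = (apparent area) · cos²φ.
True area of archipelago: 1460 × cos²(37.7°) = 1460 × 0.6260 = 914.0 km².
True area of crater field: 140000 × cos²(52.8°) = 140000 × 0.3655 = 51180 km².
Ratio = 914.0 / 51180 ≈ 0.0179.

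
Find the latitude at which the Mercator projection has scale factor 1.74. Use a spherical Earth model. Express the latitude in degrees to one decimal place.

54.9°

Mercator scale is k = sec φ = 1/cos φ.
1/cos φ = 1.74  ⇒  cos φ = 0.5747  ⇒  φ = arccos(0.5747) ≈ 54.9°.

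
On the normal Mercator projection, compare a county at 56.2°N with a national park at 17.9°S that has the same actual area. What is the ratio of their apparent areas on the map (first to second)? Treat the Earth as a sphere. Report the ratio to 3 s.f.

Mercator is conformal with k = sec φ, so areal scale = k² = sec²φ.
At 56.2°: sec²(56.2°) = 1/0.5563² = 3.231.
At 17.9°: sec²(17.9°) = 1/0.9516² = 1.104.
Ratio = 3.231/1.104 = cos²(17.9°)/cos²(56.2°) ≈ 2.93.

2.93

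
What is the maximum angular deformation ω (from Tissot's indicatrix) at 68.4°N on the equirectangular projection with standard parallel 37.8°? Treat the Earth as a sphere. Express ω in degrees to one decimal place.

In the equirectangular projection with standard parallel φ₀ = 37.8° (x = Rλ cos φ₀, y = Rφ), meridians are true-scale (h = 1) and the parallel scale is k = cos φ₀ / cos φ.
At 68.4°: h = 1.000, k = 2.146; principal scales a = 2.146, b = 1.000.
sin(ω/2) = (a − b)/(a + b) = 1.146/3.146 = 0.3644, so ω = 2 arcsin(0.3644) ≈ 42.7°.

42.7°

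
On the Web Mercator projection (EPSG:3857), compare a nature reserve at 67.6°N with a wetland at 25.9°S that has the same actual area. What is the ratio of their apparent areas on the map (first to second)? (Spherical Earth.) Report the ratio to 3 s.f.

Mercator is conformal with k = sec φ, so areal scale = k² = sec²φ.
At 67.6°: sec²(67.6°) = 1/0.3811² = 6.886.
At 25.9°: sec²(25.9°) = 1/0.8996² = 1.236.
Ratio = 6.886/1.236 = cos²(25.9°)/cos²(67.6°) ≈ 5.57.

5.57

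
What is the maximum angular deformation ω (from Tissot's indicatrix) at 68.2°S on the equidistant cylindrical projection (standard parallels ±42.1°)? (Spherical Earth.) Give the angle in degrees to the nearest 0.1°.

In the equirectangular projection with standard parallel φ₀ = 42.1° (x = Rλ cos φ₀, y = Rφ), meridians are true-scale (h = 1) and the parallel scale is k = cos φ₀ / cos φ.
At 68.2°: h = 1.000, k = 1.998; principal scales a = 1.998, b = 1.000.
sin(ω/2) = (a − b)/(a + b) = 0.9980/2.998 = 0.3329, so ω = 2 arcsin(0.3329) ≈ 38.9°.

38.9°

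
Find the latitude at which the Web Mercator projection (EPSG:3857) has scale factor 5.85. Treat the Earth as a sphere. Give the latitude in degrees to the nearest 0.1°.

80.2°

Mercator scale is k = sec φ = 1/cos φ.
1/cos φ = 5.85  ⇒  cos φ = 0.1709  ⇒  φ = arccos(0.1709) ≈ 80.2°.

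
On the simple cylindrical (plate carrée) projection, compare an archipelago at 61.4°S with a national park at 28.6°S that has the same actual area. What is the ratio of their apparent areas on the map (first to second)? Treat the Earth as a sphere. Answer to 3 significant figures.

Plate carrée maps x = Rλ, y = Rφ. The meridian scale is h = 1 and the parallel scale is k = 1/cos φ = sec φ.
Areal scale at 61.4°: h·k = 1.000 × 2.089 = 2.089.
Areal scale at 28.6°: h·k = 1.000 × 1.139 = 1.139.
Ratio = 2.089/1.139 ≈ 1.83.

1.83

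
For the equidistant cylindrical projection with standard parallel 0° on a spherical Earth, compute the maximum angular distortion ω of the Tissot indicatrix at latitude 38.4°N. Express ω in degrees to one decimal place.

For the equirectangular projection with φ₀ = 0 (plate carrée), h = 1 along meridians and k = sec φ along parallels.
At 38.4°: h = 1.000, k = 1.276; principal scales a = 1.276, b = 1.000.
sin(ω/2) = (a − b)/(a + b) = 0.2760/2.276 = 0.1213, so ω = 2 arcsin(0.1213) ≈ 13.9°.

13.9°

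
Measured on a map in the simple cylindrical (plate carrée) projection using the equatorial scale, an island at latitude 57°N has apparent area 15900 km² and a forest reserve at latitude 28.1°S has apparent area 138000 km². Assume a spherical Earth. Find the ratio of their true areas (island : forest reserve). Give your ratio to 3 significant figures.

0.0711

Plate carrée has h = 1 and k = sec φ, giving areal scale sec φ; true area = (apparent area) · cos φ.
True area of island: 15900 × cos(57°) = 15900 × 0.5446 = 8660 km².
True area of forest reserve: 138000 × cos(28.1°) = 138000 × 0.8821 = 121700 km².
Ratio = 8660 / 121700 ≈ 0.0711.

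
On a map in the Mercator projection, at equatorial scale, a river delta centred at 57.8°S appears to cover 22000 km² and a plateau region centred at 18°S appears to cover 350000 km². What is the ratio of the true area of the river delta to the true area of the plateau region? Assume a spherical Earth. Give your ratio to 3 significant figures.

Since Mercator area scale is 1/cos²φ, the true area equals the apparent area multiplied by cos²φ.
True area of river delta: 22000 × cos²(57.8°) = 22000 × 0.2840 = 6247 km².
True area of plateau region: 350000 × cos²(18°) = 350000 × 0.9045 = 316600 km².
Ratio = 6247 / 316600 ≈ 0.0197.

0.0197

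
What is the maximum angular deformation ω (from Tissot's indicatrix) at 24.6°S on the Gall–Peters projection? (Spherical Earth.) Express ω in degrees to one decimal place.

The Gall–Peters projection is cylindrical equal-area with φ₀ = 45°. Cylindrical equal-area (φ₀ = 45°): h = cos φ / cos 45° along meridians, k = cos 45° / cos φ along parallels; h·k = 1.
At 24.6°: h = 1.286, k = 0.7777; principal scales a = 1.286, b = 0.7777.
sin(ω/2) = (a − b)/(a + b) = 0.5082/2.064 = 0.2463, so ω = 2 arcsin(0.2463) ≈ 28.5°.

28.5°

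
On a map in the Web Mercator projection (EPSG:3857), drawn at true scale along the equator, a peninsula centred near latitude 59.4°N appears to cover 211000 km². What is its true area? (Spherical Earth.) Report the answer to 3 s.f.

54700 km²

Mercator is conformal, so the point scale is isotropic: h = k = sec φ = 1/cos φ.
Areal scale = k² = sec²φ = 1/cos²(59.4°) = 1/0.5090² = 3.859.
True area = apparent / (areal scale) = 211000 / 3.859 ≈ 54700 km².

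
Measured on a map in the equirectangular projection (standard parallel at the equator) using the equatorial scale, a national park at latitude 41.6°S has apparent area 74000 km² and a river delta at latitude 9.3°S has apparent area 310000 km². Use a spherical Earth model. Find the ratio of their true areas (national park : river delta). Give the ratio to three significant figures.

Plate carrée has h = 1 and k = sec φ, giving areal scale sec φ; true area = (apparent area) · cos φ.
True area of national park: 74000 × cos(41.6°) = 74000 × 0.7478 = 55340 km².
True area of river delta: 310000 × cos(9.3°) = 310000 × 0.9869 = 305900 km².
Ratio = 55340 / 305900 ≈ 0.181.

0.181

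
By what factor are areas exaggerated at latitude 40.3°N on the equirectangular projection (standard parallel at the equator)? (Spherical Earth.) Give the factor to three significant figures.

For the equirectangular projection with φ₀ = 0 (plate carrée), h = 1 along meridians and k = sec φ along parallels.
Areal scale = h·k = 1 × sec φ; at 40.3°, h = 1.000, k = 1.311, so h·k = 1.311.

1.31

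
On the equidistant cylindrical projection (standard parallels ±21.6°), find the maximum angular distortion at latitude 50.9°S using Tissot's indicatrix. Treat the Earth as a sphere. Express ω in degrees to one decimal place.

22.1°

With standard parallel φ₀ = 21.6°, the equirectangular projection gives x = Rλ cos φ₀, y = Rφ, so h = 1 and k = cos 21.6° / cos φ.
At 50.9°: h = 1.000, k = 1.474; principal scales a = 1.474, b = 1.000.
sin(ω/2) = (a − b)/(a + b) = 0.4743/2.474 = 0.1917, so ω = 2 arcsin(0.1917) ≈ 22.1°.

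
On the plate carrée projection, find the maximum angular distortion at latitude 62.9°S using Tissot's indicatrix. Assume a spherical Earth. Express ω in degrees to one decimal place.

Plate carrée maps x = Rλ, y = Rφ. The meridian scale is h = 1 and the parallel scale is k = 1/cos φ = sec φ.
At 62.9°: h = 1.000, k = 2.195; principal scales a = 2.195, b = 1.000.
sin(ω/2) = (a − b)/(a + b) = 1.195/3.195 = 0.3741, so ω = 2 arcsin(0.3741) ≈ 43.9°.

43.9°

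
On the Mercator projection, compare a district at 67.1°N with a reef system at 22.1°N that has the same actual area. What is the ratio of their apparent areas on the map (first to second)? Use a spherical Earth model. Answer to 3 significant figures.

Mercator areal scale is sec²φ.
At 67.1°: sec²(67.1°) = 1/0.3891² = 6.604.
At 22.1°: sec²(22.1°) = 1/0.9265² = 1.165.
Ratio = 6.604/1.165 = cos²(22.1°)/cos²(67.1°) ≈ 5.67.

5.67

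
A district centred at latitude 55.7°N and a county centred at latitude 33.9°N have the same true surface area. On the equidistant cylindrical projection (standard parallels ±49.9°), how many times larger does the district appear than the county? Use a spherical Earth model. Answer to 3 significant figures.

The equidistant cylindrical projection with φ₀ = 49.9° has h = 1 (meridians true) and k = cos φ₀ / cos φ along parallels.
Areal scale at 55.7°: h·k = 1.000 × 1.143 = 1.143.
Areal scale at 33.9°: h·k = 1.000 × 0.7760 = 0.7760.
Ratio = 1.143/0.7760 ≈ 1.47.

1.47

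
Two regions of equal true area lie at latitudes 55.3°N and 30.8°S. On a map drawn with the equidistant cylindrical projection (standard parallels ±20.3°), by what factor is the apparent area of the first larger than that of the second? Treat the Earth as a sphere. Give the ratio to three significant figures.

The equidistant cylindrical projection with φ₀ = 20.3° has h = 1 (meridians true) and k = cos φ₀ / cos φ along parallels.
Areal scale at 55.3°: h·k = 1.000 × 1.648 = 1.648.
Areal scale at 30.8°: h·k = 1.000 × 1.092 = 1.092.
Ratio = 1.648/1.092 ≈ 1.51.

1.51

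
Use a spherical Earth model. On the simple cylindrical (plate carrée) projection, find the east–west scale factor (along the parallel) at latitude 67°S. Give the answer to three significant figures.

In the plate carrée (x = Rλ, y = Rφ), meridians are true-scale (h = 1) and parallels are stretched by k = sec φ.
k = 1/cos 67° = 1/0.3907 = 2.559.

2.56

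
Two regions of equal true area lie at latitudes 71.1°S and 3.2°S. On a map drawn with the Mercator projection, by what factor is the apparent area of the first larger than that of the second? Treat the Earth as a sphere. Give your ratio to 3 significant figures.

Mercator areal scale is sec²φ.
At 71.1°: sec²(71.1°) = 1/0.3239² = 9.531.
At 3.2°: sec²(3.2°) = 1/0.9984² = 1.003.
Ratio = 9.531/1.003 = cos²(3.2°)/cos²(71.1°) ≈ 9.50.

9.50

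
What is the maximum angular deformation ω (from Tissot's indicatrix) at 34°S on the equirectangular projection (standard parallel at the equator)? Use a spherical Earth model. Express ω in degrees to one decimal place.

For the equirectangular projection with φ₀ = 0 (plate carrée), h = 1 along meridians and k = sec φ along parallels.
At 34°: h = 1.000, k = 1.206; principal scales a = 1.206, b = 1.000.
sin(ω/2) = (a − b)/(a + b) = 0.2062/2.206 = 0.09347, so ω = 2 arcsin(0.09347) ≈ 10.7°.

10.7°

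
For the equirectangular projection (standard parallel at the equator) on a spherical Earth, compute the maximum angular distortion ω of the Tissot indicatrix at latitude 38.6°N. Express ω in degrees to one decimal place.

For the equirectangular projection with φ₀ = 0 (plate carrée), h = 1 along meridians and k = sec φ along parallels.
At 38.6°: h = 1.000, k = 1.280; principal scales a = 1.280, b = 1.000.
sin(ω/2) = (a − b)/(a + b) = 0.2796/2.280 = 0.1226, so ω = 2 arcsin(0.1226) ≈ 14.1°.

14.1°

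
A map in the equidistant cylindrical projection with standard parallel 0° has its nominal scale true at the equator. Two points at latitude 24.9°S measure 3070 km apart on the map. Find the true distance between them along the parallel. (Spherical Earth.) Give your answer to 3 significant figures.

Plate carrée maps x = Rλ, y = Rφ. The meridian scale is h = 1 and the parallel scale is k = 1/cos φ = sec φ.
Along the parallel at 24.9°, map distances are exaggerated by k = sec 24.9° = 1.102.
True distance = 3070 / 1.102 = 3070 × cos 24.9° ≈ 2780 km.

2780 km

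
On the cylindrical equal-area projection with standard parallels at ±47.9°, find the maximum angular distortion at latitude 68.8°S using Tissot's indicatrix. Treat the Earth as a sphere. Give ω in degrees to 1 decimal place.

66.6°

Cylindrical equal-area (φ₀ = 47.9°): h = cos φ / cos 47.9° along meridians, k = cos 47.9° / cos φ along parallels; h·k = 1.
At 68.8°: h = 0.5394, k = 1.854; principal scales a = 1.854, b = 0.5394.
sin(ω/2) = (a − b)/(a + b) = 1.315/2.393 = 0.5493, so ω = 2 arcsin(0.5493) ≈ 66.6°.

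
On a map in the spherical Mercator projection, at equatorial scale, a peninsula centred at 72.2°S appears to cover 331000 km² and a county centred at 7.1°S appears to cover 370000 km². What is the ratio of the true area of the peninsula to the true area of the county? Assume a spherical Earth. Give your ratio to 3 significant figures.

On Mercator the areal scale is sec²φ, so true area = apparent × cos²φ.
True area of peninsula: 331000 × cos²(72.2°) = 331000 × 0.09345 = 30930 km².
True area of county: 370000 × cos²(7.1°) = 370000 × 0.9847 = 364300 km².
Ratio = 30930 / 364300 ≈ 0.0849.

0.0849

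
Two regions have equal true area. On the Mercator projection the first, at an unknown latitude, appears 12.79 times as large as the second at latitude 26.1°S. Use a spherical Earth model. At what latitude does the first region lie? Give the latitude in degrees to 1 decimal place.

75.5°

For equal true areas on Mercator, apparent areas scale as sec²φ, so the ratio is cos²φ₂ / cos²φ₁.
cos²φ₂ / cos²φ₁ = 12.79  ⇒  cos φ₁ = cos 26.1° / √12.79 = 0.8980/3.576 = 0.2511.
φ₁ = arccos(0.2511) ≈ 75.5°.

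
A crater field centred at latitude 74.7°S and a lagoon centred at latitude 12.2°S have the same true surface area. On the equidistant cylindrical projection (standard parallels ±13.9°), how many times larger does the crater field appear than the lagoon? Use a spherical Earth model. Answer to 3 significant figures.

3.70

The equidistant cylindrical projection with φ₀ = 13.9° has h = 1 (meridians true) and k = cos φ₀ / cos φ along parallels.
Areal scale at 74.7°: h·k = 1.000 × 3.679 = 3.679.
Areal scale at 12.2°: h·k = 1.000 × 0.9931 = 0.9931.
Ratio = 3.679/0.9931 ≈ 3.70.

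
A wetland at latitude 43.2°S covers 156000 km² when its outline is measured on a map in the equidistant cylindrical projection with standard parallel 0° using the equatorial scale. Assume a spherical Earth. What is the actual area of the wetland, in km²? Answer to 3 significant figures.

In the plate carrée (x = Rλ, y = Rφ), meridians are true-scale (h = 1) and parallels are stretched by k = sec φ.
Areal scale = h·k = 1 × sec φ; at 43.2°, h = 1.000, k = 1.372, so h·k = 1.372.
True area = apparent / (areal scale) = 156000 / 1.372 ≈ 114000 km².

114000 km²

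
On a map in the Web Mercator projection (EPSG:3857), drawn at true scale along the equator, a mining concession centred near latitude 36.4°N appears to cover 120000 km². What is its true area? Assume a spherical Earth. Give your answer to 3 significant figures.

The Mercator projection is conformal; its linear scale factor is the same in every direction and equals sec φ = 1/cos φ.
Areal scale = k² = sec²φ = 1/cos²(36.4°) = 1/0.8049² = 1.544.
True area = apparent / (areal scale) = 120000 / 1.544 ≈ 77700 km².

77700 km²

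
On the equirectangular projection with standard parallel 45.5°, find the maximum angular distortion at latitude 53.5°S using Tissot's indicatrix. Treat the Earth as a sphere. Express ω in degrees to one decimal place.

In the equirectangular projection with standard parallel φ₀ = 45.5° (x = Rλ cos φ₀, y = Rφ), meridians are true-scale (h = 1) and the parallel scale is k = cos φ₀ / cos φ.
At 53.5°: h = 1.000, k = 1.178; principal scales a = 1.178, b = 1.000.
sin(ω/2) = (a − b)/(a + b) = 0.1783/2.178 = 0.08187, so ω = 2 arcsin(0.08187) ≈ 9.4°.

9.4°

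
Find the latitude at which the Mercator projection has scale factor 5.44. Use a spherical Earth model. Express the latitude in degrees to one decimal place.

Mercator scale is k = sec φ = 1/cos φ.
1/cos φ = 5.44  ⇒  cos φ = 0.1838  ⇒  φ = arccos(0.1838) ≈ 79.4°.

79.4°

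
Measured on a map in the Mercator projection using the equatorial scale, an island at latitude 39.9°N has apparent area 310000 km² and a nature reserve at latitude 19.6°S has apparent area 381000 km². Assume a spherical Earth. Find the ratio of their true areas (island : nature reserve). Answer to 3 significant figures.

0.540

Mercator's areal exaggeration is sec²φ; hence true area = (apparent area) · cos²φ.
True area of island: 310000 × cos²(39.9°) = 310000 × 0.5885 = 182400 km².
True area of nature reserve: 381000 × cos²(19.6°) = 381000 × 0.8875 = 338100 km².
Ratio = 182400 / 338100 ≈ 0.540.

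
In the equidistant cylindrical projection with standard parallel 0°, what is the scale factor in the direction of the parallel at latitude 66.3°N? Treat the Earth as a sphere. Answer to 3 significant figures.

In the plate carrée (x = Rλ, y = Rφ), meridians are true-scale (h = 1) and parallels are stretched by k = sec φ.
k = 1/cos 66.3° = 1/0.4019 = 2.488.

2.49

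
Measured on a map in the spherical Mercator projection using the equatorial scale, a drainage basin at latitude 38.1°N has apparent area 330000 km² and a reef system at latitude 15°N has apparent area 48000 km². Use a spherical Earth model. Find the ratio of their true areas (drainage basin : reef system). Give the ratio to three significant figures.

4.56

Since Mercator area scale is 1/cos²φ, the true area equals the apparent area multiplied by cos²φ.
True area of drainage basin: 330000 × cos²(38.1°) = 330000 × 0.6193 = 204400 km².
True area of reef system: 48000 × cos²(15°) = 48000 × 0.9330 = 44780 km².
Ratio = 204400 / 44780 ≈ 4.56.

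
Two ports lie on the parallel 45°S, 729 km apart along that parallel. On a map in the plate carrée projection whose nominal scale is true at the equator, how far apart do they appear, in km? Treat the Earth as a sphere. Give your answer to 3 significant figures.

1030 km

For the equirectangular projection with φ₀ = 0 (plate carrée), h = 1 along meridians and k = sec φ along parallels.
Along the parallel, k = sec 45° = 1/0.7071 = 1.414.
Map distance = 729 × 1.414 ≈ 1030 km.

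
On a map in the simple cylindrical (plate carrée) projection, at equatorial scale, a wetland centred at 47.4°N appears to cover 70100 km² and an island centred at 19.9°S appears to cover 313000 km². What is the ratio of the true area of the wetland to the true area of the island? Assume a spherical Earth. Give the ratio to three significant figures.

Plate carrée has h = 1 and k = sec φ, giving areal scale sec φ; true area = (apparent area) · cos φ.
True area of wetland: 70100 × cos(47.4°) = 70100 × 0.6769 = 47450 km².
True area of island: 313000 × cos(19.9°) = 313000 × 0.9403 = 294300 km².
Ratio = 47450 / 294300 ≈ 0.161.

0.161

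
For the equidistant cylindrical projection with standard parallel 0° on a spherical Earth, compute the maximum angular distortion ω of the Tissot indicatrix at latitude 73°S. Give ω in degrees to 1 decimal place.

Plate carrée maps x = Rλ, y = Rφ. The meridian scale is h = 1 and the parallel scale is k = 1/cos φ = sec φ.
At 73°: h = 1.000, k = 3.420; principal scales a = 3.420, b = 1.000.
sin(ω/2) = (a − b)/(a + b) = 2.420/4.420 = 0.5475, so ω = 2 arcsin(0.5475) ≈ 66.4°.

66.4°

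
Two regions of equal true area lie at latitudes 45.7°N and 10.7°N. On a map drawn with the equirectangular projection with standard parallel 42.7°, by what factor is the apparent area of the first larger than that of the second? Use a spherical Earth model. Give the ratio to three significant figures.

1.41

In the equirectangular projection with standard parallel φ₀ = 42.7° (x = Rλ cos φ₀, y = Rφ), meridians are true-scale (h = 1) and the parallel scale is k = cos φ₀ / cos φ.
Areal scale at 45.7°: h·k = 1.000 × 1.052 = 1.052.
Areal scale at 10.7°: h·k = 1.000 × 0.7479 = 0.7479.
Ratio = 1.052/0.7479 ≈ 1.41.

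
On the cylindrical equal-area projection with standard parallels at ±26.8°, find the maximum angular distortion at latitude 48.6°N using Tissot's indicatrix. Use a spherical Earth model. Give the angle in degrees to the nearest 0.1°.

A cylindrical equal-area projection with standard parallel φ₀ has meridian scale h = cos φ / cos φ₀ and parallel scale k = cos φ₀ / cos φ (so areas are preserved, h·k = 1).
At 48.6°: h = 0.7409, k = 1.350; principal scales a = 1.350, b = 0.7409.
sin(ω/2) = (a − b)/(a + b) = 0.6088/2.091 = 0.2912, so ω = 2 arcsin(0.2912) ≈ 33.9°.

33.9°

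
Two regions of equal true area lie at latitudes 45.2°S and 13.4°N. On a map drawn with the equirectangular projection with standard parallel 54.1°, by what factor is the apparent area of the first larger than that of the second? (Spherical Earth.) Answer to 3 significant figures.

In the equirectangular projection with standard parallel φ₀ = 54.1° (x = Rλ cos φ₀, y = Rφ), meridians are true-scale (h = 1) and the parallel scale is k = cos φ₀ / cos φ.
Areal scale at 45.2°: h·k = 1.000 × 0.8322 = 0.8322.
Areal scale at 13.4°: h·k = 1.000 × 0.6028 = 0.6028.
Ratio = 0.8322/0.6028 ≈ 1.38.

1.38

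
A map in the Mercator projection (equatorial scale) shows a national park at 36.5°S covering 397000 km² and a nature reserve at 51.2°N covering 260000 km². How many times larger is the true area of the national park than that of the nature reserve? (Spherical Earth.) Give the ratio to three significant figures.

Since Mercator area scale is 1/cos²φ, the true area equals the apparent area multiplied by cos²φ.
True area of national park: 397000 × cos²(36.5°) = 397000 × 0.6462 = 256500 km².
True area of nature reserve: 260000 × cos²(51.2°) = 260000 × 0.3926 = 102100 km².
Ratio = 256500 / 102100 ≈ 2.51.

2.51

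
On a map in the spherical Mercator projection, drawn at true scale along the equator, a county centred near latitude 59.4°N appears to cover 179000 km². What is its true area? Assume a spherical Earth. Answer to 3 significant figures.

46400 km²

The Mercator projection is conformal; its linear scale factor is the same in every direction and equals sec φ = 1/cos φ.
Areal scale = k² = sec²φ = 1/cos²(59.4°) = 1/0.5090² = 3.859.
True area = apparent / (areal scale) = 179000 / 3.859 ≈ 46400 km².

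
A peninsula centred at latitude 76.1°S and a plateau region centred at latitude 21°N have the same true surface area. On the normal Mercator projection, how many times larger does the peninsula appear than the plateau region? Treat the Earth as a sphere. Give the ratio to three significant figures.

On Mercator, area is exaggerated by sec²φ = 1/cos²φ.
At 76.1°: sec²(76.1°) = 1/0.2402² = 17.33.
At 21°: sec²(21°) = 1/0.9336² = 1.147.
Ratio = 17.33/1.147 = cos²(21°)/cos²(76.1°) ≈ 15.1.

15.1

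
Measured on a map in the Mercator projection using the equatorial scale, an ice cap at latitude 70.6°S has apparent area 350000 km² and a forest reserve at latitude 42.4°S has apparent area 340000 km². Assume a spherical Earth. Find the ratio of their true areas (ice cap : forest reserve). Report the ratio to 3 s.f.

0.208

On Mercator the areal scale is sec²φ, so true area = apparent × cos²φ.
True area of ice cap: 350000 × cos²(70.6°) = 350000 × 0.1103 = 38620 km².
True area of forest reserve: 340000 × cos²(42.4°) = 340000 × 0.5453 = 185400 km².
Ratio = 38620 / 185400 ≈ 0.208.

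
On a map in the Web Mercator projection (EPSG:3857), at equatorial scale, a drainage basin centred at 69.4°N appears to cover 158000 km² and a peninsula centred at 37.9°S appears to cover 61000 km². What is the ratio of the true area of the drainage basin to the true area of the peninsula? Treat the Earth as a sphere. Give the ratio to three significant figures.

Since Mercator area scale is 1/cos²φ, the true area equals the apparent area multiplied by cos²φ.
True area of drainage basin: 158000 × cos²(69.4°) = 158000 × 0.1238 = 19560 km².
True area of peninsula: 61000 × cos²(37.9°) = 61000 × 0.6227 = 37980 km².
Ratio = 19560 / 37980 ≈ 0.515.

0.515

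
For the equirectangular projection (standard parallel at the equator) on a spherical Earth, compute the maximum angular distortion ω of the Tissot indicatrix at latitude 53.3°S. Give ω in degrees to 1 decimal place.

29.2°

For the equirectangular projection with φ₀ = 0 (plate carrée), h = 1 along meridians and k = sec φ along parallels.
At 53.3°: h = 1.000, k = 1.673; principal scales a = 1.673, b = 1.000.
sin(ω/2) = (a − b)/(a + b) = 0.6733/2.673 = 0.2519, so ω = 2 arcsin(0.2519) ≈ 29.2°.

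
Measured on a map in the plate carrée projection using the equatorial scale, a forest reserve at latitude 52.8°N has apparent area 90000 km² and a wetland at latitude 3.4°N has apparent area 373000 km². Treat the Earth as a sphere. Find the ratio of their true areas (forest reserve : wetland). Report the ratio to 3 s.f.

0.146

Plate carrée has h = 1 and k = sec φ, giving areal scale sec φ; true area = (apparent area) · cos φ.
True area of forest reserve: 90000 × cos(52.8°) = 90000 × 0.6046 = 54410 km².
True area of wetland: 373000 × cos(3.4°) = 373000 × 0.9982 = 372300 km².
Ratio = 54410 / 372300 ≈ 0.146.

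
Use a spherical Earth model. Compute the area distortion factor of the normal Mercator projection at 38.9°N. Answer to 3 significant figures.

Mercator is conformal, so the point scale is isotropic: h = k = sec φ = 1/cos φ.
Areal scale = k² = sec²φ = 1/cos²(38.9°) = 1/0.7782² = 1.651.

1.65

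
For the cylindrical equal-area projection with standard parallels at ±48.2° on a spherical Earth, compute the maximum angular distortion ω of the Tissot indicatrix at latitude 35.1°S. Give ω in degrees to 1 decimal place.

23.3°

Cylindrical equal-area (φ₀ = 48.2°): h = cos φ / cos 48.2° along meridians, k = cos 48.2° / cos φ along parallels; h·k = 1.
At 35.1°: h = 1.227, k = 0.8147; principal scales a = 1.227, b = 0.8147.
sin(ω/2) = (a − b)/(a + b) = 0.4128/2.042 = 0.2021, so ω = 2 arcsin(0.2021) ≈ 23.3°.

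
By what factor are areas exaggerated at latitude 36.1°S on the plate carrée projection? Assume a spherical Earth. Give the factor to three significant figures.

1.24

For the equirectangular projection with φ₀ = 0 (plate carrée), h = 1 along meridians and k = sec φ along parallels.
Areal scale = h·k = 1 × sec φ; at 36.1°, h = 1.000, k = 1.238, so h·k = 1.238.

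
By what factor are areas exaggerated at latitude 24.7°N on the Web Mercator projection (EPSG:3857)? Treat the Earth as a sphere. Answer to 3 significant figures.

1.21

Mercator is conformal, so the point scale is isotropic: h = k = sec φ = 1/cos φ.
Areal scale = k² = sec²φ = 1/cos²(24.7°) = 1/0.9085² = 1.212.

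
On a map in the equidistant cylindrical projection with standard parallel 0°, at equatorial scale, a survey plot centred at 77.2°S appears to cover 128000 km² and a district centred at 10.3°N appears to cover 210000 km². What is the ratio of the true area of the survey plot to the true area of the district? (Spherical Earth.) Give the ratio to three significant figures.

0.137

Plate carrée has h = 1 and k = sec φ, giving areal scale sec φ; true area = (apparent area) · cos φ.
True area of survey plot: 128000 × cos(77.2°) = 128000 × 0.2215 = 28360 km².
True area of district: 210000 × cos(10.3°) = 210000 × 0.9839 = 206600 km².
Ratio = 28360 / 206600 ≈ 0.137.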